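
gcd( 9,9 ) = 9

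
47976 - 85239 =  - 37263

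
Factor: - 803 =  - 11^1*73^1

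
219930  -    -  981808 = 1201738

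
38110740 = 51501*740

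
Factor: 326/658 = 163/329  =  7^( - 1 )*47^( -1)*163^1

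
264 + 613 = 877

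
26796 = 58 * 462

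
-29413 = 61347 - 90760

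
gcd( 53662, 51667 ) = 7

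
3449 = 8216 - 4767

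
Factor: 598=2^1*13^1*23^1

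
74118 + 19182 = 93300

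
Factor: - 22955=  - 5^1 * 4591^1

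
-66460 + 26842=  -39618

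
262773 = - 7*( - 37539) 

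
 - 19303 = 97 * ( - 199 ) 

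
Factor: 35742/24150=5^( -2)*37^1= 37/25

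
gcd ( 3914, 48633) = 1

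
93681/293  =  93681/293 =319.73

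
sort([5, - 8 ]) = [  -  8, 5 ]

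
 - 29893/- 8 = 3736  +  5/8 = 3736.62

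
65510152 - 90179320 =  - 24669168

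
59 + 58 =117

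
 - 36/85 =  - 1 + 49/85 = - 0.42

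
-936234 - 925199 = -1861433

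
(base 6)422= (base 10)158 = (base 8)236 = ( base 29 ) 5d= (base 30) 58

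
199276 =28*7117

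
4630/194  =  23+84/97 = 23.87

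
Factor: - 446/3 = -2^1 * 3^( - 1 )*223^1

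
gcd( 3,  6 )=3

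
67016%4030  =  2536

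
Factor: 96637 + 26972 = 123609 =3^1*41203^1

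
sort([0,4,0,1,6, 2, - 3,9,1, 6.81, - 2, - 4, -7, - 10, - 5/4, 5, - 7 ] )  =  [-10, - 7 , - 7, - 4, - 3, - 2,-5/4, 0, 0,  1,1,2,4,5,6,6.81,9 ] 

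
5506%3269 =2237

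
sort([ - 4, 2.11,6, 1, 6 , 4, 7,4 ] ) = [-4, 1, 2.11,4,4,6, 6, 7 ]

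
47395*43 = 2037985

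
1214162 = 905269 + 308893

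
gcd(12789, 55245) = 87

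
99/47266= 99/47266= 0.00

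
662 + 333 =995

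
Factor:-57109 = - 13^1*23^1* 191^1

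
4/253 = 4/253 = 0.02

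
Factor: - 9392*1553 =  - 2^4 * 587^1*1553^1 = - 14585776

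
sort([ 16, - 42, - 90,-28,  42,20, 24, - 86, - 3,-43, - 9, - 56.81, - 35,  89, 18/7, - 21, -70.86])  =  [ - 90, - 86, - 70.86, - 56.81, - 43, - 42, - 35 , - 28, - 21, - 9, - 3, 18/7, 16,20,24, 42, 89]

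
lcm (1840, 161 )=12880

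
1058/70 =15 + 4/35  =  15.11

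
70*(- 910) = -63700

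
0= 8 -8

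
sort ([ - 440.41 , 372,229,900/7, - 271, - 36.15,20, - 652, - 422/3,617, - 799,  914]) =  [ - 799,- 652, - 440.41,-271, - 422/3, - 36.15, 20, 900/7,  229,372,617, 914]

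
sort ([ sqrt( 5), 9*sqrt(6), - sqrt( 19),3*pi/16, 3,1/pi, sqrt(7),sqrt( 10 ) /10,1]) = [ - sqrt(  19 ) , sqrt( 10)/10, 1/pi,  3 * pi/16, 1,sqrt(5), sqrt(7), 3 , 9*sqrt(6) ]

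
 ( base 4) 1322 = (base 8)172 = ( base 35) 3H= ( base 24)52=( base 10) 122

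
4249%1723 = 803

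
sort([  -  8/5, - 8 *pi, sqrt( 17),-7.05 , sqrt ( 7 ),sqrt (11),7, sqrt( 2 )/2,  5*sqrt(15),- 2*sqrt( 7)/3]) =[ - 8*pi, - 7.05, - 2*sqrt( 7) /3 , - 8/5,  sqrt( 2)/2,sqrt(7),sqrt(11 ),sqrt ( 17 ),7,5 *sqrt(15)]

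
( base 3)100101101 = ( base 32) 6lp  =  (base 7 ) 25642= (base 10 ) 6841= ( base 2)1101010111001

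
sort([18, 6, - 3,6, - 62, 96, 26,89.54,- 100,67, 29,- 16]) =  [ - 100, - 62,-16, - 3 , 6, 6,18,26, 29, 67,89.54, 96] 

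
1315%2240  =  1315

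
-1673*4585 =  - 7670705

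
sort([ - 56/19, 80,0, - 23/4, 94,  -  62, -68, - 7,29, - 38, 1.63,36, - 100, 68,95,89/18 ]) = [ - 100, - 68,-62, - 38, - 7, - 23/4, - 56/19 , 0,1.63,89/18,29, 36,68,80, 94,  95 ] 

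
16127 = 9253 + 6874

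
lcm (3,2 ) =6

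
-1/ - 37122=1/37122=0.00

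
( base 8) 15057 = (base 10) 6703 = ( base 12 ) 3A67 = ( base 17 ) 1635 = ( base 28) 8FB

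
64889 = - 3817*( - 17 )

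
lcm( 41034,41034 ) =41034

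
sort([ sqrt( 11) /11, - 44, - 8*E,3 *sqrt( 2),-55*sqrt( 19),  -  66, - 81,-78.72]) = [  -  55*sqrt( 19),-81, - 78.72,-66,-44, - 8*E,sqrt( 11) /11,3*sqrt(2)]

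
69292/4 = 17323 = 17323.00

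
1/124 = 1/124 = 0.01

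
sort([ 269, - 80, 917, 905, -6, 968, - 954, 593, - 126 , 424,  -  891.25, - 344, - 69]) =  [ - 954,-891.25,-344,-126, - 80, - 69, - 6, 269, 424 , 593,905,917,968]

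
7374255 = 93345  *79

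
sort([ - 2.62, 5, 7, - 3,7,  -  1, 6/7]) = [ - 3,  -  2.62,  -  1,6/7, 5, 7,7 ]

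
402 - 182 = 220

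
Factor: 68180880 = 2^4*3^1*5^1*17^2* 983^1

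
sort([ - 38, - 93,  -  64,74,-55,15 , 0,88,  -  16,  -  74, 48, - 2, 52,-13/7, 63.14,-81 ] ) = [-93, - 81,-74,-64, - 55, - 38, - 16, - 2, - 13/7, 0, 15, 48, 52,63.14,74, 88]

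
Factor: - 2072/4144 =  - 2^( - 1) = - 1/2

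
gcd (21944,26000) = 104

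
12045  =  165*73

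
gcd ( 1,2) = 1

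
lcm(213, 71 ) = 213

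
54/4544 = 27/2272  =  0.01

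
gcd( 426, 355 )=71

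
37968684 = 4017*9452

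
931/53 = 17 + 30/53= 17.57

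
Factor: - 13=- 13^1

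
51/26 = 51/26 = 1.96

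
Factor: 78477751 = 11^1 * 7134341^1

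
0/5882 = 0 = 0.00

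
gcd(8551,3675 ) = 1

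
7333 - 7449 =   -  116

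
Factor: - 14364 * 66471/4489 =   -  954789444/4489 = - 2^2*3^4*7^1*  19^1 * 67^( - 2)*22157^1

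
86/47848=43/23924 =0.00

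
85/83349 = 85/83349 = 0.00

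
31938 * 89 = 2842482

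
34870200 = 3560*9795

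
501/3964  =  501/3964 = 0.13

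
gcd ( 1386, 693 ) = 693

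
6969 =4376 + 2593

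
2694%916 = 862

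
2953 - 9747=- 6794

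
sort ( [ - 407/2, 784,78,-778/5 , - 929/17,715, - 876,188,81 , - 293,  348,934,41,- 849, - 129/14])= [ - 876, - 849, - 293, - 407/2,-778/5, - 929/17, - 129/14,41,78,81,  188,348,715 , 784, 934]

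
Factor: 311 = 311^1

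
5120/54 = 2560/27 =94.81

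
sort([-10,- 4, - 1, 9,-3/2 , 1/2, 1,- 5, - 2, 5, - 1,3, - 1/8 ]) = [ - 10,-5, - 4, - 2, - 3/2, - 1, - 1, - 1/8, 1/2, 1, 3, 5,9]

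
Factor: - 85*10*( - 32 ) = 27200 = 2^6*5^2*17^1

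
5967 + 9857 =15824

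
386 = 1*386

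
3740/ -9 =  - 416 + 4/9= -415.56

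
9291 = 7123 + 2168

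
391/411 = 391/411 = 0.95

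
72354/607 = 72354/607 = 119.20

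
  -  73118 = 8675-81793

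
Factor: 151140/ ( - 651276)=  - 3^ ( - 1)*5^1*11^1*79^( - 1) = - 55/237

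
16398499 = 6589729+9808770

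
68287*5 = 341435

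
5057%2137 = 783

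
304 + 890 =1194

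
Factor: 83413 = 11^1 *7583^1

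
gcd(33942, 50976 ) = 6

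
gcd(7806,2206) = 2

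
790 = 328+462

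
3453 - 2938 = 515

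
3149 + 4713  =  7862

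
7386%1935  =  1581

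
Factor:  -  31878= - 2^1*3^2*7^1*11^1*23^1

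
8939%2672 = 923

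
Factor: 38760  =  2^3*3^1 * 5^1*17^1*19^1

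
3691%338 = 311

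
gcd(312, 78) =78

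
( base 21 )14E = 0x21B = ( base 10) 539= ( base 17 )1EC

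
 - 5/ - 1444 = 5/1444 = 0.00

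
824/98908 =206/24727 = 0.01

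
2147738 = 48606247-46458509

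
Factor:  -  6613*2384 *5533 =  - 2^4 * 11^1 * 17^1*149^1*389^1*503^1 = - 87229913936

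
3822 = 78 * 49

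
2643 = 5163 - 2520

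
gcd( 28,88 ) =4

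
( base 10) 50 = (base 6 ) 122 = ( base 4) 302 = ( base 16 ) 32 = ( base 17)2g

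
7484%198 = 158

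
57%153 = 57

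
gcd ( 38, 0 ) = 38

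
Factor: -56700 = - 2^2* 3^4* 5^2*7^1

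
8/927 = 8/927=   0.01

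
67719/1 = 67719 = 67719.00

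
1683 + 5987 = 7670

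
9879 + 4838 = 14717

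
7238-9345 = -2107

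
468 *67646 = 31658328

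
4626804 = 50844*91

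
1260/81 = 140/9 = 15.56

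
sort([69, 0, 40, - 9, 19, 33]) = [ - 9,0,19,33, 40 , 69]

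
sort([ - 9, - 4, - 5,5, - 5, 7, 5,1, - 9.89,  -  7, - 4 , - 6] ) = [ - 9.89,- 9,- 7  , - 6 , -5, - 5, - 4, - 4,1,5,5,  7 ]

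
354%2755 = 354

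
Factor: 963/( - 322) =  - 2^ (-1)*3^2*7^( - 1) * 23^ ( - 1) * 107^1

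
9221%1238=555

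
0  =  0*3599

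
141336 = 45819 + 95517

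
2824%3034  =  2824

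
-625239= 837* (-747 )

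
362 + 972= 1334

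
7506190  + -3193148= 4313042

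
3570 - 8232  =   - 4662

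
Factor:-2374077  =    -  3^1 * 179^1*4421^1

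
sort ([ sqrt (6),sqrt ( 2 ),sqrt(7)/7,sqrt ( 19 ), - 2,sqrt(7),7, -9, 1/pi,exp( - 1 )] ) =[ - 9, - 2 , 1/pi,exp(  -  1), sqrt( 7)/7,sqrt( 2),sqrt(6 ),sqrt( 7), sqrt(19 ),7]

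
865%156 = 85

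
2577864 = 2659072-81208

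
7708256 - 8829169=- 1120913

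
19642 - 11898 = 7744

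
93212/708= 23303/177 = 131.66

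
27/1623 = 9/541   =  0.02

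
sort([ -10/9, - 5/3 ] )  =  [ - 5/3, - 10/9]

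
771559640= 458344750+313214890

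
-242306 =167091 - 409397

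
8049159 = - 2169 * (  -  3711 ) 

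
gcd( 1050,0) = 1050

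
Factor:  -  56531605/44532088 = -2^( - 3)*5^1 * 13^1 * 869717^1 *5566511^ (-1 )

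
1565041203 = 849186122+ 715855081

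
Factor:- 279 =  - 3^2  *  31^1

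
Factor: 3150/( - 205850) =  - 3^2 * 7^1*23^( - 1 )*179^( - 1) = - 63/4117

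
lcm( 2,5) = 10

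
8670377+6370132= 15040509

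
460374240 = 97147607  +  363226633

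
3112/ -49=-3112/49 = - 63.51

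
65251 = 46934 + 18317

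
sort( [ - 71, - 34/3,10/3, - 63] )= [ - 71, - 63, - 34/3,10/3]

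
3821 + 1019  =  4840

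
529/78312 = 529/78312= 0.01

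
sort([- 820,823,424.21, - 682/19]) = [-820, - 682/19,424.21, 823]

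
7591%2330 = 601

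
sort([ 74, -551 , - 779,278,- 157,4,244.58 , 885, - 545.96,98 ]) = [ - 779, - 551,-545.96, - 157,4, 74,  98,244.58,  278,885 ] 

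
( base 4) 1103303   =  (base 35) 4d8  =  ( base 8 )12363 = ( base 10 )5363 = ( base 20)d83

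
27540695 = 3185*8647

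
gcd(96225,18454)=1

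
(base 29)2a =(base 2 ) 1000100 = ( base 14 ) 4C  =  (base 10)68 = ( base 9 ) 75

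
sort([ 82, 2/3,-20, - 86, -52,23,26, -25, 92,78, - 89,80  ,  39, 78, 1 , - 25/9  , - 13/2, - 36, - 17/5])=[ -89, - 86, - 52, - 36, - 25, - 20,-13/2,  -  17/5, - 25/9, 2/3, 1,23,26,39, 78, 78,  80, 82,  92]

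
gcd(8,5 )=1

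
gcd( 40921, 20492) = 1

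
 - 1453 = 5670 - 7123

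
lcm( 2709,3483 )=24381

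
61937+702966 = 764903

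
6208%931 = 622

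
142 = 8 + 134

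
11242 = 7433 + 3809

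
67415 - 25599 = 41816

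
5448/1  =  5448 =5448.00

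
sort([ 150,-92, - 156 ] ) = [ - 156, - 92,150]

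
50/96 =25/48 = 0.52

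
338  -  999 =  - 661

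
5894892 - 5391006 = 503886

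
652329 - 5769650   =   - 5117321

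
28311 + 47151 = 75462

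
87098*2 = 174196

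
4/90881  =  4/90881=   0.00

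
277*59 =16343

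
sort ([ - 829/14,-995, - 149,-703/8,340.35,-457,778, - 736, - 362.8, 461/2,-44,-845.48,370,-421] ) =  [ - 995,-845.48, - 736,-457,  -  421,-362.8, -149, - 703/8, - 829/14,-44,461/2,340.35,370, 778 ]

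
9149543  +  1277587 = 10427130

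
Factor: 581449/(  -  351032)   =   - 52859/31912  =  - 2^(  -  3)*3989^(  -  1 )*52859^1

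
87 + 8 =95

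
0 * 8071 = 0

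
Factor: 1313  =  13^1*101^1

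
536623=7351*73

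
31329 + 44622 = 75951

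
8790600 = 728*12075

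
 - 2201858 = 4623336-6825194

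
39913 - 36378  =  3535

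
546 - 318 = 228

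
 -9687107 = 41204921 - 50892028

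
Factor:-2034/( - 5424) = 3/8 = 2^(- 3 )* 3^1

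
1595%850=745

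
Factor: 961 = 31^2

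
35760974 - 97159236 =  - 61398262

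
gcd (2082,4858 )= 694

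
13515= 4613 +8902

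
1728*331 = 571968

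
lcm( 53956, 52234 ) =4909996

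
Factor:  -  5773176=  - 2^3 *3^2*181^1 * 443^1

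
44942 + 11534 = 56476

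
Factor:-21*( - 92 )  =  2^2*3^1 * 7^1*23^1 = 1932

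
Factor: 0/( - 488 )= 0^1 =0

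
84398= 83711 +687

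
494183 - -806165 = 1300348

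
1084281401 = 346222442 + 738058959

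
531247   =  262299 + 268948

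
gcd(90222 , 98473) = 1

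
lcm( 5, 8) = 40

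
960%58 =32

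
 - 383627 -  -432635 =49008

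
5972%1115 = 397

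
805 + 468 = 1273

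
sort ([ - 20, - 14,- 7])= [ - 20, -14, - 7]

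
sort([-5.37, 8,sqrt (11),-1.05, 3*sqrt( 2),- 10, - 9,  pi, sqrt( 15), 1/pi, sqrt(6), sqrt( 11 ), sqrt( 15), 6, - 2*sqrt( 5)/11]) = [-10,-9,- 5.37, - 1.05 ,-2*sqrt( 5 ) /11, 1/pi,sqrt( 6 ), pi,sqrt(11), sqrt ( 11), sqrt(15), sqrt( 15), 3*sqrt( 2 ), 6, 8]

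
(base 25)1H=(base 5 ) 132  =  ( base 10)42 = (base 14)30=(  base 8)52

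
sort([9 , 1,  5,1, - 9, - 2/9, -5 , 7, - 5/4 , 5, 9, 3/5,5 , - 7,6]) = [-9,  -  7, -5  , - 5/4, - 2/9, 3/5, 1 , 1, 5 , 5, 5,6, 7, 9, 9 ]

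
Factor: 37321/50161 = 103^(-1)*487^(  -  1)*37321^1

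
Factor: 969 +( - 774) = 3^1 * 5^1* 13^1 = 195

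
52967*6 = 317802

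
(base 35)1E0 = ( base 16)6b3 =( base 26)2DP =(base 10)1715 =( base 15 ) 795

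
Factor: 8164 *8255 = 2^2*5^1*13^2 * 127^1  *157^1= 67393820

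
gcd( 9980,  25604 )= 4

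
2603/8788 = 2603/8788 = 0.30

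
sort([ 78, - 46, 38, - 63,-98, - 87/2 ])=[ - 98, - 63,-46,- 87/2, 38,78]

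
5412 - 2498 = 2914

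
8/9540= 2/2385 = 0.00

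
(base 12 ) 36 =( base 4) 222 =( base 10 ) 42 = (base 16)2a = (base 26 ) 1G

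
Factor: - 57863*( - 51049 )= 2953848287 = 13^1*71^1*719^1 * 4451^1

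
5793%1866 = 195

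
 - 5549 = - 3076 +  - 2473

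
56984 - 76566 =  - 19582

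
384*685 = 263040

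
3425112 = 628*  5454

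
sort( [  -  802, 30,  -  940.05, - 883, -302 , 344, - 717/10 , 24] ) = [  -  940.05,-883 , - 802, - 302 , -717/10,24,30, 344 ]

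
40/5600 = 1/140 =0.01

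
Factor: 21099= 3^1 * 13^1*541^1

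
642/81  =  7 + 25/27 = 7.93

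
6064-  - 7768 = 13832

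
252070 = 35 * 7202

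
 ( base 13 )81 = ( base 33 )36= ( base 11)96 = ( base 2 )1101001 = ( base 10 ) 105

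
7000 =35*200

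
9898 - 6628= 3270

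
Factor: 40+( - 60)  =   - 2^2*5^1 = -20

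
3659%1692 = 275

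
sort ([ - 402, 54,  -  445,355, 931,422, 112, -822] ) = [-822,-445 , - 402,54,112, 355 , 422,931]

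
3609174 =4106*879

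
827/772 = 827/772 = 1.07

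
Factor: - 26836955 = - 5^1*857^1 * 6263^1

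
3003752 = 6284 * 478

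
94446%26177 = 15915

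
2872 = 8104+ - 5232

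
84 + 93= 177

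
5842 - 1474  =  4368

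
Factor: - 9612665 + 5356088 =- 4256577= - 3^3*13^1*67^1*181^1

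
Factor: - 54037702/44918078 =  - 22459039^(  -  1)*27018851^1 = - 27018851/22459039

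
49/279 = 49/279=0.18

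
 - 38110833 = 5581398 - 43692231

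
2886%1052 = 782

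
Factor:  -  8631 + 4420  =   -4211 = - 4211^1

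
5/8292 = 5/8292 = 0.00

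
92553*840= 77744520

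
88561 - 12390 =76171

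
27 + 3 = 30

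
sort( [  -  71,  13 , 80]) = [-71,13,  80]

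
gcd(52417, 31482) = 53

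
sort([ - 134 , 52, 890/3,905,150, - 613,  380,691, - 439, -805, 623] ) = [ - 805,- 613,-439, - 134,52,150,890/3 , 380,623,691, 905] 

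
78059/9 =8673 + 2/9  =  8673.22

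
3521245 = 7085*497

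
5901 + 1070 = 6971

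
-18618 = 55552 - 74170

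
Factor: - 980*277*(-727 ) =2^2 * 5^1 * 7^2*277^1*727^1=197351420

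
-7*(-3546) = 24822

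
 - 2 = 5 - 7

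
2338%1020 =298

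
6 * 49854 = 299124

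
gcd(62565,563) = 1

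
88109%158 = 103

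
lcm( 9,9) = 9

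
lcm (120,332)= 9960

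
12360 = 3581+8779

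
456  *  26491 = 12079896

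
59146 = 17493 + 41653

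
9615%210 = 165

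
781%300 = 181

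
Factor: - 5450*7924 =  - 43185800 = -  2^3*5^2 * 7^1 * 109^1*283^1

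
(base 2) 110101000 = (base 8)650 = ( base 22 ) J6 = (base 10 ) 424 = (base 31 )DL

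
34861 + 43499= 78360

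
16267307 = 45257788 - 28990481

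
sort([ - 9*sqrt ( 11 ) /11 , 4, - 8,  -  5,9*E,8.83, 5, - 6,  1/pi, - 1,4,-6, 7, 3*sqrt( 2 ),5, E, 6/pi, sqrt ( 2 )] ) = [ - 8, - 6, - 6, - 5, - 9 * sqrt ( 11)/11, - 1, 1/pi, sqrt (2), 6/pi, E, 4, 4, 3 * sqrt( 2), 5,5, 7,8.83, 9*E] 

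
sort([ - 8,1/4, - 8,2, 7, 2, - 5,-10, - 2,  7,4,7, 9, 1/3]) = [ - 10,  -  8 , - 8,  -  5, - 2, 1/4,1/3, 2, 2,  4, 7,7,7,9 ]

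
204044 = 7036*29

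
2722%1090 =542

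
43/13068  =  43/13068= 0.00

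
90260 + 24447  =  114707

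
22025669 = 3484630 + 18541039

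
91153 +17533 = 108686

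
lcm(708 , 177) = 708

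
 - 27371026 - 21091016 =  - 48462042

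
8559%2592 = 783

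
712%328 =56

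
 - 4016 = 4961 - 8977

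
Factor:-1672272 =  - 2^4*3^3*7^2*79^1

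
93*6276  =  583668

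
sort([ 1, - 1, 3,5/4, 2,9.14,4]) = [ - 1, 1,5/4,2,3, 4, 9.14 ]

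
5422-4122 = 1300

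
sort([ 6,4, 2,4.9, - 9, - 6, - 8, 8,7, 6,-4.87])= [-9,-8 , - 6, - 4.87, 2,4,4.9,6, 6, 7,8 ] 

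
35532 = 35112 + 420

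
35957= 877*41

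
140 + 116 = 256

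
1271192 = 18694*68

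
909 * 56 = 50904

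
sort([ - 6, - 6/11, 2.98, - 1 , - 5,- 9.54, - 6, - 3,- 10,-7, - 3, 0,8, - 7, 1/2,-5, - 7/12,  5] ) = [ - 10, -9.54, - 7, - 7 , - 6, - 6, - 5, - 5, - 3, - 3, - 1, - 7/12 ,-6/11,0, 1/2, 2.98,5, 8] 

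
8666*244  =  2114504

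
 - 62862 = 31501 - 94363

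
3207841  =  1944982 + 1262859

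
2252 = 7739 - 5487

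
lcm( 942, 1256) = 3768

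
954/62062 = 477/31031 = 0.02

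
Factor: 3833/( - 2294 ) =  - 2^(- 1)*31^ ( - 1) *37^ (- 1)*3833^1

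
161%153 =8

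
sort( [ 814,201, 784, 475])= [201,475 , 784, 814]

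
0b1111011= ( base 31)3U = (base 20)63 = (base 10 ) 123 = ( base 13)96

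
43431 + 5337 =48768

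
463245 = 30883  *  15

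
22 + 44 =66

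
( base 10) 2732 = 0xAAC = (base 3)10202012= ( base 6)20352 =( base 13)1322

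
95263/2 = 47631 + 1/2  =  47631.50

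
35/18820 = 7/3764 = 0.00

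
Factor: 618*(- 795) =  - 491310 = -  2^1 *3^2*5^1*53^1*103^1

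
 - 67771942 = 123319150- 191091092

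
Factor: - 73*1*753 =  - 54969 = -  3^1*73^1*251^1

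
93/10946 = 93/10946   =  0.01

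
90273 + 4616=94889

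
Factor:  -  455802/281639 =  - 2^1*3^1*17^(-1) *16567^( - 1)*75967^1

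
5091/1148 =5091/1148= 4.43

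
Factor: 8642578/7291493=2^1*7^1* 11^( - 1 )*101^ ( - 1 )*6563^( - 1 )*617327^1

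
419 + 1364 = 1783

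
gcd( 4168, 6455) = 1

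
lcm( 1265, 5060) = 5060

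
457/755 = 457/755  =  0.61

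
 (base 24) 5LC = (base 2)110101000100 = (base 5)102041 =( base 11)2608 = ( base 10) 3396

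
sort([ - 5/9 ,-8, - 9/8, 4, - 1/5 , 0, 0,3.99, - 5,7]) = [ - 8, - 5,  -  9/8, -5/9, - 1/5,  0,0, 3.99, 4, 7]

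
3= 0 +3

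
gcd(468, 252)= 36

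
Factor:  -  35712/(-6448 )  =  72/13= 2^3*3^2*13^(-1)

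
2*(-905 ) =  - 1810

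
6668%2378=1912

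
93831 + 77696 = 171527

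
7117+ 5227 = 12344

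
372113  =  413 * 901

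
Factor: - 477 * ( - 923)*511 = 3^2 * 7^1*13^1 * 53^1 * 71^1*73^1 = 224978481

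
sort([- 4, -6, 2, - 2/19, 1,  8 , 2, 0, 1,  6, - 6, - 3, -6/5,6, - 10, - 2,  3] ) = [ - 10 ,  -  6,-6, - 4,-3, - 2, - 6/5, - 2/19, 0,1, 1, 2, 2, 3,6,  6,8] 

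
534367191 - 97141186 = 437226005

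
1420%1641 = 1420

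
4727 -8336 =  - 3609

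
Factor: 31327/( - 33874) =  - 2^( - 1) * 16937^( - 1 ) *31327^1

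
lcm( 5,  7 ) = 35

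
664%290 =84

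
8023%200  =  23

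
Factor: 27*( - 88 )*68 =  - 2^5*3^3* 11^1 * 17^1= -161568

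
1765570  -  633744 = 1131826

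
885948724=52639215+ 833309509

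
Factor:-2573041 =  - 61^1 * 42181^1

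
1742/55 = 1742/55 = 31.67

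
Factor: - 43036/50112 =-371/432   =  - 2^( - 4)*3^( - 3)*7^1*  53^1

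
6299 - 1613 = 4686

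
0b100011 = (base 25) 1A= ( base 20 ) 1f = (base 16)23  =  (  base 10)35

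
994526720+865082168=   1859608888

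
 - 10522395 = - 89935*117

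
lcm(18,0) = 0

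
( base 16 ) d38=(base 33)33I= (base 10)3384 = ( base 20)894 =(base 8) 6470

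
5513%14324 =5513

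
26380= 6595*4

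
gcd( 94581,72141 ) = 3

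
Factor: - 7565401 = -19^1 * 307^1*1297^1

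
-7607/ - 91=7607/91 = 83.59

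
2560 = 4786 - 2226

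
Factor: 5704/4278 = 4/3 = 2^2 * 3^( - 1) 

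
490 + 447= 937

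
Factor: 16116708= 2^2*3^1*1343059^1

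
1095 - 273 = 822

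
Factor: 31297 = 7^1*17^1*263^1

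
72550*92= 6674600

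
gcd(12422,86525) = 1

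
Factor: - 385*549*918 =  - 2^1 * 3^5*5^1 * 7^1*11^1 *17^1*61^1 = - 194033070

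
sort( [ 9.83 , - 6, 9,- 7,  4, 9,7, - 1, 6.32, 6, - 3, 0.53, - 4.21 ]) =[ - 7, - 6, - 4.21, - 3, - 1, 0.53,4, 6,6.32,7, 9,9,9.83 ]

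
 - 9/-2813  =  9/2813 =0.00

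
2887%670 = 207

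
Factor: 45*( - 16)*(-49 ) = 2^4*3^2 * 5^1*7^2 = 35280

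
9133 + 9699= 18832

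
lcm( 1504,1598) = 25568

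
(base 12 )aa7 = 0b11000011111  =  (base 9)2131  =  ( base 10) 1567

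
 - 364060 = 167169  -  531229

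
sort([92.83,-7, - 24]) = [ - 24, -7,92.83 ]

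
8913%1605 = 888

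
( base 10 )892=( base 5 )12032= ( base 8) 1574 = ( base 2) 1101111100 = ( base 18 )2da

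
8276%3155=1966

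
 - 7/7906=  -  1+7899/7906= -0.00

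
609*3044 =1853796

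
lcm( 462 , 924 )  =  924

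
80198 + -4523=75675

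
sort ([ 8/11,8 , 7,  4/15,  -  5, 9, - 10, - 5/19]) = [ - 10, - 5, - 5/19,4/15,8/11,7, 8 , 9 ]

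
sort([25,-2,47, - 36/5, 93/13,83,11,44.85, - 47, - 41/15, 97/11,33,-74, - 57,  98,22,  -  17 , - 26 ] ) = [-74,  -  57, - 47, - 26,-17 , - 36/5, - 41/15, - 2 , 93/13, 97/11,11,22,25,33 , 44.85,  47, 83,98 ]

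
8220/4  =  2055=2055.00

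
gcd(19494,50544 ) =54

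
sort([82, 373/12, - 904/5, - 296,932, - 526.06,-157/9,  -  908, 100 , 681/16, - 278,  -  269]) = [ - 908, - 526.06, - 296,- 278, - 269,  -  904/5, - 157/9 , 373/12,  681/16,82, 100,932 ]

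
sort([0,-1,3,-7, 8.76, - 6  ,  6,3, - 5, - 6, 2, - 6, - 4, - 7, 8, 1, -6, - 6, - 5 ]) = [-7, - 7, - 6,  -  6,  -  6, -6,- 6, -5, - 5,-4, - 1,  0,1,  2, 3, 3,6, 8 , 8.76]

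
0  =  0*69400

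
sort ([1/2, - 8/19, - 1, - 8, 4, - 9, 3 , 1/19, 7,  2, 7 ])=[ - 9,  -  8,-1,  -  8/19, 1/19, 1/2, 2,3,4,7, 7]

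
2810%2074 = 736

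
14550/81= 179 + 17/27= 179.63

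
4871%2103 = 665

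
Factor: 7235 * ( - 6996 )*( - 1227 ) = 2^2*3^2*5^1*11^1*53^1* 409^1 * 1447^1 =62105905620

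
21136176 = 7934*2664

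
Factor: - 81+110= 29 = 29^1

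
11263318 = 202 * 55759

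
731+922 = 1653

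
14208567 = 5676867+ 8531700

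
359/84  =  4 + 23/84 = 4.27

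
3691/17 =3691/17 = 217.12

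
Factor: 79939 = 79939^1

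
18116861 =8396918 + 9719943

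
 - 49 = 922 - 971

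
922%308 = 306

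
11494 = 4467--7027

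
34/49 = 34/49 = 0.69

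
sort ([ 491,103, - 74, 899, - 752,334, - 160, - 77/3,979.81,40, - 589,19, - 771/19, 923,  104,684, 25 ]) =[ - 752, - 589,-160, - 74, - 771/19,-77/3 , 19, 25, 40,103,  104,334,491,684,899,923,979.81]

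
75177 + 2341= 77518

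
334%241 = 93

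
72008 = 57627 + 14381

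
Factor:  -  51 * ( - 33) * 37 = 62271 = 3^2*11^1*17^1*37^1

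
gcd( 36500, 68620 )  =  1460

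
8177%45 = 32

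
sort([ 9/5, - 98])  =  [ - 98,9/5] 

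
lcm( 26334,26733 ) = 1764378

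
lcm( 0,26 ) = 0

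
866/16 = 433/8 = 54.12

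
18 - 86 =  - 68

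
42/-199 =-42/199 = -0.21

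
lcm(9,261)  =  261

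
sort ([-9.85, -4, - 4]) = [ - 9.85 , - 4, - 4 ] 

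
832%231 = 139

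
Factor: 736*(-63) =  - 46368 = - 2^5 *3^2*7^1*23^1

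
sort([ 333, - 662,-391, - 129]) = [  -  662, - 391, - 129, 333]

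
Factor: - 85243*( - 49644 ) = 2^2 * 3^2 * 7^1*197^1 * 85243^1 =4231803492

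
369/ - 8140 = -369/8140 = - 0.05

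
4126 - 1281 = 2845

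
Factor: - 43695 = - 3^2 * 5^1*971^1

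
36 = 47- 11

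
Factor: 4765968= 2^4*3^2 * 23^1*1439^1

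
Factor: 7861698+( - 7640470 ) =221228 =2^2*7^1*7901^1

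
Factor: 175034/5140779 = 2^1 * 3^( - 1)*7^( - 1 )*43^( - 1) * 5693^(  -  1)*87517^1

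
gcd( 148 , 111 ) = 37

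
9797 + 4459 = 14256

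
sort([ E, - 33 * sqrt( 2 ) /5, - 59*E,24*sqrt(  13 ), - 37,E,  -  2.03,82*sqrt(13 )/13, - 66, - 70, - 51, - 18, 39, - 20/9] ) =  [ - 59*E,-70, - 66 ,  -  51, - 37 , - 18,  -  33 * sqrt( 2)/5, - 20/9, - 2.03,E, E, 82*sqrt(13 ) /13, 39,24*sqrt( 13)]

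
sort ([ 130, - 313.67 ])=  [ - 313.67,130 ] 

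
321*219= 70299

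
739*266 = 196574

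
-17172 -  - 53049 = 35877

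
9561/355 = 26+331/355 = 26.93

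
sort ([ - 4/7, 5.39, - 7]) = [ - 7, - 4/7, 5.39] 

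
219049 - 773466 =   -  554417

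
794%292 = 210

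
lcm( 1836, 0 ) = 0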